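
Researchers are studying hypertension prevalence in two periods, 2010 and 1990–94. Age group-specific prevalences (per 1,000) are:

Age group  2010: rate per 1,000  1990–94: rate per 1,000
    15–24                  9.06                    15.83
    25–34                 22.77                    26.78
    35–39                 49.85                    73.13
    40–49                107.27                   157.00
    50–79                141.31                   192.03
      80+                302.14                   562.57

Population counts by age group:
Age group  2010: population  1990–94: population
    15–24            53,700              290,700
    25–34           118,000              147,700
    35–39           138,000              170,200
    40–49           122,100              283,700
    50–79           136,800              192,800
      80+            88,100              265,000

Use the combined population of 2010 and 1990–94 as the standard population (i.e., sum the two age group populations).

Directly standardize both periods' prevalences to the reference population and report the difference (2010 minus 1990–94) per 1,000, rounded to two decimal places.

-69.48

Combined standard total = 2,006,800; weights = 0.1716, 0.1324, 0.1536, 0.2022, 0.1642, 0.1760.
2010: 0.1716×9.06 + 0.1324×22.77 + 0.1536×49.85 + 0.2022×107.27 + 0.1642×141.31 + 0.1760×302.14 = 110.2878 per 1,000.
1990–94: 0.1716×15.83 + 0.1324×26.78 + 0.1536×73.13 + 0.2022×157.00 + 0.1642×192.03 + 0.1760×562.57 = 179.7654 per 1,000.
Difference = 110.2878 − 179.7654 = -69.4775.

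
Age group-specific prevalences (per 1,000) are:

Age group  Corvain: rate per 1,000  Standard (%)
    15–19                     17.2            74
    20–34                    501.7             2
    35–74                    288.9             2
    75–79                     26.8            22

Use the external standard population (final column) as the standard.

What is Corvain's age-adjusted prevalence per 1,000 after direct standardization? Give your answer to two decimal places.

34.44

Standard weights: 0.74, 0.02, 0.02, 0.22.
Standardized rate: 0.7400×17.2 + 0.0200×501.7 + 0.0200×288.9 + 0.2200×26.8 = 34.4360 per 1,000.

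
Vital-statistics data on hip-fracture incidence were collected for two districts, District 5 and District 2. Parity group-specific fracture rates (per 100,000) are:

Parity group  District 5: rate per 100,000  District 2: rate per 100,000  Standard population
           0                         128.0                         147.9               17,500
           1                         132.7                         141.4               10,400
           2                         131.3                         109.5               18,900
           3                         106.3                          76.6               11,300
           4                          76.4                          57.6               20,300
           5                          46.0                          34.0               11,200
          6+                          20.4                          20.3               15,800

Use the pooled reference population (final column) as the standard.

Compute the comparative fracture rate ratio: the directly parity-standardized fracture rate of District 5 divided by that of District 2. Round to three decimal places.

Standard total = 105,400; weights = 0.1660, 0.0987, 0.1793, 0.1072, 0.1926, 0.1063, 0.1499.
District 5: 0.1660×128.0 + 0.0987×132.7 + 0.1793×131.3 + 0.1072×106.3 + 0.1926×76.4 + 0.1063×46.0 + 0.1499×20.4 = 91.9476 per 100,000.
District 2: 0.1660×147.9 + 0.0987×141.4 + 0.1793×109.5 + 0.1072×76.6 + 0.1926×57.6 + 0.1063×34.0 + 0.1499×20.3 = 84.1059 per 100,000.
Ratio = 91.9476 ÷ 84.1059 = 1.09324.

1.093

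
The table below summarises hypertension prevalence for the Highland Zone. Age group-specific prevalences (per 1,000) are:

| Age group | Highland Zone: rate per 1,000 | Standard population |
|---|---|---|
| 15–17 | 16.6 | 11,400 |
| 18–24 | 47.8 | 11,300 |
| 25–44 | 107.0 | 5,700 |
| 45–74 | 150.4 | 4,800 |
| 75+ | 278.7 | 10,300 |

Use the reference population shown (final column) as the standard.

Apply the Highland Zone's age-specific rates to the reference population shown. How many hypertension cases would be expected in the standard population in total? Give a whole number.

Expected hypertension cases = Σ (standard pop × age-specific rate ÷ 1,000)
= 11,400×16.6/1,000 + 11,300×47.8/1,000 + 5,700×107.0/1,000 + 4,800×150.4/1,000 + 10,300×278.7/1,000
= 189.24 + 540.14 + 609.90 + 721.92 + 2870.61 = 4931.81.

4932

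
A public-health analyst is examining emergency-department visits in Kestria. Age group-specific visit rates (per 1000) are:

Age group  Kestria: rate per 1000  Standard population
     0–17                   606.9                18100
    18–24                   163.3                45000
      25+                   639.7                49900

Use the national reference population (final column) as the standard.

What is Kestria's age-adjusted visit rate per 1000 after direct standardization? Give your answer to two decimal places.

444.73

Standard total = 113000; weights = 0.1602, 0.3982, 0.4416.
Standardized rate: 0.1602×606.9 + 0.3982×163.3 + 0.4416×639.7 = 444.7294 per 1000.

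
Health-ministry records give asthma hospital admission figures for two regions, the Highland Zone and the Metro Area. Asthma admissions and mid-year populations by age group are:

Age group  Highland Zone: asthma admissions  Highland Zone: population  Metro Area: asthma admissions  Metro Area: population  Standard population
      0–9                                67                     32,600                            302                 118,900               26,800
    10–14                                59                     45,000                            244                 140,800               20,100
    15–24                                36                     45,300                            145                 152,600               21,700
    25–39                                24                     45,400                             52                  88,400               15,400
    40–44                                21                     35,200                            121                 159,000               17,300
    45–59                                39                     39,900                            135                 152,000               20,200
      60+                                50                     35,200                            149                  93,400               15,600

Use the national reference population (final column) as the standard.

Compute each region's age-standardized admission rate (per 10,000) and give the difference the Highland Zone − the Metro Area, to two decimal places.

-2.15

Age-specific rates per 10,000 for the Highland Zone: 20.55, 13.11, 7.95, 5.29, 5.97, 9.77, 14.20.
For the Metro Area: 25.40, 17.33, 9.50, 5.88, 7.61, 8.88, 15.95.
Standard total = 137,100; weights = 0.1955, 0.1466, 0.1583, 0.1123, 0.1262, 0.1473, 0.1138.
The Highland Zone: 0.1955×20.55 + 0.1466×13.11 + 0.1583×7.95 + 0.1123×5.29 + 0.1262×5.97 + 0.1473×9.77 + 0.1138×14.20 = 11.6006 per 10,000.
The Metro Area: 0.1955×25.40 + 0.1466×17.33 + 0.1583×9.50 + 0.1123×5.88 + 0.1262×7.61 + 0.1473×8.88 + 0.1138×15.95 = 13.7545 per 10,000.
Difference = 11.6006 − 13.7545 = -2.1539.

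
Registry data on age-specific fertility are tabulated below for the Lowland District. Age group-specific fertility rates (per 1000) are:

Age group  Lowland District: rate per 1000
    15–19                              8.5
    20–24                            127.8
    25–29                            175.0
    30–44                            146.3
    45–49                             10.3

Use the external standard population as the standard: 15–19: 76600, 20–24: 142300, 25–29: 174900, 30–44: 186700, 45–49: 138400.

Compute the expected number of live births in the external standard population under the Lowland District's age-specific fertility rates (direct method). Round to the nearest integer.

78184

Expected live births = Σ (standard pop × age-specific rate ÷ 1000)
= 76600×8.5/1000 + 142300×127.8/1000 + 174900×175.0/1000 + 186700×146.3/1000 + 138400×10.3/1000
= 651.10 + 18185.94 + 30607.50 + 27314.21 + 1425.52 = 78184.27.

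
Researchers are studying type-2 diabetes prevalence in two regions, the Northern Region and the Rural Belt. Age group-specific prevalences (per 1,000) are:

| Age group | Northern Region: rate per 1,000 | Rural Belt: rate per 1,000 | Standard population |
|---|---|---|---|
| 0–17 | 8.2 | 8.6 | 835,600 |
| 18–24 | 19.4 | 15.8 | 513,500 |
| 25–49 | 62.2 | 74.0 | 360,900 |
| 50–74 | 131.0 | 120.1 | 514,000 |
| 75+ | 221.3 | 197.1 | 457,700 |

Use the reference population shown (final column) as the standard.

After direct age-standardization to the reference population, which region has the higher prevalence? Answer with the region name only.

Standard total = 2,681,700; weights = 0.3116, 0.1915, 0.1346, 0.1917, 0.1707.
The Northern Region: 0.3116×8.2 + 0.1915×19.4 + 0.1346×62.2 + 0.1917×131.0 + 0.1707×221.3 = 77.5198 per 1,000.
The Rural Belt: 0.3116×8.6 + 0.1915×15.8 + 0.1346×74.0 + 0.1917×120.1 + 0.1707×197.1 = 72.3236 per 1,000.

Northern Region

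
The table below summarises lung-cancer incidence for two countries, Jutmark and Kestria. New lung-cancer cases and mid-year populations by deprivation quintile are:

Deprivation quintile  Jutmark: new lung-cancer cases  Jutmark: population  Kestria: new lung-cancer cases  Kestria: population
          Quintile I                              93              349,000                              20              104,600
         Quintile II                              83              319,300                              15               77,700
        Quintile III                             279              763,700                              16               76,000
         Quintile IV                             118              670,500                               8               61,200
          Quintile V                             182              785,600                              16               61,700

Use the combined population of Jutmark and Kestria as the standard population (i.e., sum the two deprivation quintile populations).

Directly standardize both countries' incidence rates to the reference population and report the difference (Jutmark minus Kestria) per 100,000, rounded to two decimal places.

6.13

Deprivation-specific rates per 100,000 for Jutmark: 26.65, 25.99, 36.53, 17.60, 23.17.
For Kestria: 19.12, 19.31, 21.05, 13.07, 25.93.
Combined standard total = 3,269,300; weights = 0.1387, 0.1214, 0.2568, 0.2238, 0.2592.
Jutmark: 0.1387×26.65 + 0.1214×25.99 + 0.2568×36.53 + 0.2238×17.60 + 0.2592×23.17 = 26.1799 per 100,000.
Kestria: 0.1387×19.12 + 0.1214×19.31 + 0.2568×21.05 + 0.2238×13.07 + 0.2592×25.93 = 20.0507 per 100,000.
Difference = 26.1799 − 20.0507 = 6.1292.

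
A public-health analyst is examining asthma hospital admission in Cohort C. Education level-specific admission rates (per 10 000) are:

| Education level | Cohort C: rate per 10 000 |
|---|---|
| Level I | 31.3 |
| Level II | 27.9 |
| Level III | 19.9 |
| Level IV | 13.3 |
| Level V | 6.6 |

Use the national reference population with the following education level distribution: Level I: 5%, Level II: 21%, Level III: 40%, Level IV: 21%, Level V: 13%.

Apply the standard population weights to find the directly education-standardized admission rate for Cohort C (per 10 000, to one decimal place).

19.0

Standard weights: 0.05, 0.21, 0.40, 0.21, 0.13.
Standardized rate: 0.0500×31.3 + 0.2100×27.9 + 0.4000×19.9 + 0.2100×13.3 + 0.1300×6.6 = 19.0350 per 10 000.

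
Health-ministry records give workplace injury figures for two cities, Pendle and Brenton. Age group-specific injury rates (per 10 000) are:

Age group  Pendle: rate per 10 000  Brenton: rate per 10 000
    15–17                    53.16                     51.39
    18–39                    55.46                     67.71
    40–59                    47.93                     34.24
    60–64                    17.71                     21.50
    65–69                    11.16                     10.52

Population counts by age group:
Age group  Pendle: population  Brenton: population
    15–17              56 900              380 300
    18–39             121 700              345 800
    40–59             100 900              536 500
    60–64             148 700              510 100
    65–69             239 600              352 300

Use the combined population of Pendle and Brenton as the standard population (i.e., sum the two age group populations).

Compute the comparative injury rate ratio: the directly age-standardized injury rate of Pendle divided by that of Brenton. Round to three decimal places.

Combined standard total = 2 792 800; weights = 0.1565, 0.1674, 0.2282, 0.2359, 0.2119.
Pendle: 0.1565×53.16 + 0.1674×55.46 + 0.2282×47.93 + 0.2359×17.71 + 0.2119×11.16 = 35.0876 per 10 000.
Brenton: 0.1565×51.39 + 0.1674×67.71 + 0.2282×34.24 + 0.2359×21.50 + 0.2119×10.52 = 34.4950 per 10 000.
Ratio = 35.0876 ÷ 34.4950 = 1.01718.

1.017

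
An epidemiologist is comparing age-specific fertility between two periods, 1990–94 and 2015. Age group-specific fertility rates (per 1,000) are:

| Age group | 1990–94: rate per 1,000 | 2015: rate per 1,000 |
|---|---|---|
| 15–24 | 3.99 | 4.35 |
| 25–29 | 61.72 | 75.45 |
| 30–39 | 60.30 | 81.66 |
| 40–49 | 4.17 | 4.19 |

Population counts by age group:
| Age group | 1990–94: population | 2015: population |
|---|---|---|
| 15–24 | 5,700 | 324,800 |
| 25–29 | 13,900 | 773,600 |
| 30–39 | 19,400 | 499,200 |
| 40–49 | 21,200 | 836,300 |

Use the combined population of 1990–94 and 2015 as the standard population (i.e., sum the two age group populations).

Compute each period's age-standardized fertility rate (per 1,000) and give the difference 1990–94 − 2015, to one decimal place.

Combined standard total = 2,494,100; weights = 0.1325, 0.3157, 0.2079, 0.3438.
1990–94: 0.1325×3.99 + 0.3157×61.72 + 0.2079×60.30 + 0.3438×4.17 = 33.9884 per 1,000.
2015: 0.1325×4.35 + 0.3157×75.45 + 0.2079×81.66 + 0.3438×4.19 = 42.8196 per 1,000.
Difference = 33.9884 − 42.8196 = -8.8312.

-8.8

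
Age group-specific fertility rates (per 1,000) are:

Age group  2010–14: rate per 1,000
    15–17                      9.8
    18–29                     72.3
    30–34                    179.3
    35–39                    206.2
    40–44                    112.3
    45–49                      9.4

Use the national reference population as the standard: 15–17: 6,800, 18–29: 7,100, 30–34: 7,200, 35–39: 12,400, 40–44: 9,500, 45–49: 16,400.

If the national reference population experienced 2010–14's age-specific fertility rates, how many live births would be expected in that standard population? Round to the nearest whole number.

Expected live births = Σ (standard pop × age-specific rate ÷ 1,000)
= 6,800×9.8/1,000 + 7,100×72.3/1,000 + 7,200×179.3/1,000 + 12,400×206.2/1,000 + 9,500×112.3/1,000 + 16,400×9.4/1,000
= 66.64 + 513.33 + 1290.96 + 2556.88 + 1066.85 + 154.16 = 5648.82.

5649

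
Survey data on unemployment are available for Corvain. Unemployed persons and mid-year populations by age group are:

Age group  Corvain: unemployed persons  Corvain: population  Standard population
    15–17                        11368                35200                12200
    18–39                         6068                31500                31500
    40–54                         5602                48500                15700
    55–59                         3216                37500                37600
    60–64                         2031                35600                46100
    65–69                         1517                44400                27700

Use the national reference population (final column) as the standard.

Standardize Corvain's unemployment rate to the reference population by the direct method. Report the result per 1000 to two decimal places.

Age-specific rates per 1000 for Corvain: 322.955, 192.635, 115.505, 85.760, 57.051, 34.167.
Standard total = 170800; weights = 0.0714, 0.1844, 0.0919, 0.2201, 0.2699, 0.1622.
Standardized rate: 0.0714×322.955 + 0.1844×192.635 + 0.0919×115.505 + 0.2201×85.760 + 0.2699×57.051 + 0.1622×34.167 = 109.0310 per 1000.

109.03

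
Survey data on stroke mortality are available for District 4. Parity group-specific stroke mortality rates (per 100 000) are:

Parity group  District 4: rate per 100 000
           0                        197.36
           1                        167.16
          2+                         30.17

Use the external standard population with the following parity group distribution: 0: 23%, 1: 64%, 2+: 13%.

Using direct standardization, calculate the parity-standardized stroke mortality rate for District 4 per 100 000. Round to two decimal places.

Standard weights: 0.23, 0.64, 0.13.
Standardized rate: 0.2300×197.36 + 0.6400×167.16 + 0.1300×30.17 = 156.2973 per 100 000.

156.30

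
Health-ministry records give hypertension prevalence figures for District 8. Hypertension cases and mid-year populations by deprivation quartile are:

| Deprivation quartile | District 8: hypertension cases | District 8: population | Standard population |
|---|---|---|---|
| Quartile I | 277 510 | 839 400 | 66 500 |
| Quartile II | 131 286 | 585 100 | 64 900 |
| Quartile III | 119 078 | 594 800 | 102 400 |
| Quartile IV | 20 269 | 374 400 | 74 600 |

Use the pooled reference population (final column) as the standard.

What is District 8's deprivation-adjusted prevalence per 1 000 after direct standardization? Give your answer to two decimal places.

Deprivation-specific rates per 1 000 for District 8: 330.605, 224.382, 200.198, 54.137.
Standard total = 308 400; weights = 0.2156, 0.2104, 0.3320, 0.2419.
Standardized rate: 0.2156×330.605 + 0.2104×224.382 + 0.3320×200.198 + 0.2419×54.137 = 198.0759 per 1 000.

198.08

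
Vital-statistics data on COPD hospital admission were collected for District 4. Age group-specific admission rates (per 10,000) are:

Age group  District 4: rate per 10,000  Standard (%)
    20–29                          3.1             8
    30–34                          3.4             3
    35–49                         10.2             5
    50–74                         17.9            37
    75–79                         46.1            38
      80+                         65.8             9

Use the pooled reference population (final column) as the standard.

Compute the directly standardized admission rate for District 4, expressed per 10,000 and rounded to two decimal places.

Standard weights: 0.08, 0.03, 0.05, 0.37, 0.38, 0.09.
Standardized rate: 0.0800×3.1 + 0.0300×3.4 + 0.0500×10.2 + 0.3700×17.9 + 0.3800×46.1 + 0.0900×65.8 = 30.9230 per 10,000.

30.92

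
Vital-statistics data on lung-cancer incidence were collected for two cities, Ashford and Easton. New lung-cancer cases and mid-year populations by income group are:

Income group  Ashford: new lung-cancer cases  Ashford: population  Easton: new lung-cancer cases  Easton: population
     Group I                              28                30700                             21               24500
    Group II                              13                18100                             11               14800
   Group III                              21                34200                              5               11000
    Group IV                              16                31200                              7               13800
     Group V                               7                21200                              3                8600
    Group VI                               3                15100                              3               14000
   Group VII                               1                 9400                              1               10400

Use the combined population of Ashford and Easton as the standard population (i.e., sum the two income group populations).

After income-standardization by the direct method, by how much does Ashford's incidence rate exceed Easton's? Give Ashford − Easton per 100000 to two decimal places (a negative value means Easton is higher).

3.45

Income-specific rates per 100000 for Ashford: 91.21, 71.82, 61.40, 51.28, 33.02, 19.87, 10.64.
For Easton: 85.71, 74.32, 45.45, 50.72, 34.88, 21.43, 9.62.
Combined standard total = 257000; weights = 0.2148, 0.1280, 0.1759, 0.1751, 0.1160, 0.1132, 0.0770.
Ashford: 0.2148×91.21 + 0.1280×71.82 + 0.1759×61.40 + 0.1751×51.28 + 0.1160×33.02 + 0.1132×19.87 + 0.0770×10.64 = 55.4607 per 100000.
Easton: 0.2148×85.71 + 0.1280×74.32 + 0.1759×45.45 + 0.1751×50.72 + 0.1160×34.88 + 0.1132×21.43 + 0.0770×9.62 = 52.0130 per 100000.
Difference = 55.4607 − 52.0130 = 3.4476.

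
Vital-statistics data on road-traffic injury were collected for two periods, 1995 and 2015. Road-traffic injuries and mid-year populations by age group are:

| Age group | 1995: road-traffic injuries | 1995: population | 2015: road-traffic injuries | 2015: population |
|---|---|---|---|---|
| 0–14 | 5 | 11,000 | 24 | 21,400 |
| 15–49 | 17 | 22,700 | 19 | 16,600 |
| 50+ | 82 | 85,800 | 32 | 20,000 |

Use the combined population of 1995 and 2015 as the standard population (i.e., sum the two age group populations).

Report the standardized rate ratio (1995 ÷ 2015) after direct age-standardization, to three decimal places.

Age-specific rates per 100,000 for 1995: 45.45, 74.89, 95.57.
For 2015: 112.15, 114.46, 160.00.
Combined standard total = 177,500; weights = 0.1825, 0.2214, 0.5961.
1995: 0.1825×45.45 + 0.2214×74.89 + 0.5961×95.57 = 81.8441 per 100,000.
2015: 0.1825×112.15 + 0.2214×114.46 + 0.5961×160.00 = 141.1822 per 100,000.
Ratio = 81.8441 ÷ 141.1822 = 0.57971.

0.580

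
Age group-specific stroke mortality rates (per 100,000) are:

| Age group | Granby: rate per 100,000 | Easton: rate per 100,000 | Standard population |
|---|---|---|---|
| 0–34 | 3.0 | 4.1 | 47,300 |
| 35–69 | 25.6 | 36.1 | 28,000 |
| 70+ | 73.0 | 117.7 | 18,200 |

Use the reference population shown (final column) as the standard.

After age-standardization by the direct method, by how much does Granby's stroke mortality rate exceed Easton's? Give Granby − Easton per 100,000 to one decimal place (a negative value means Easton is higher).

Standard total = 93,500; weights = 0.5059, 0.2995, 0.1947.
Granby: 0.5059×3.0 + 0.2995×25.6 + 0.1947×73.0 = 23.3936 per 100,000.
Easton: 0.5059×4.1 + 0.2995×36.1 + 0.1947×117.7 = 35.7954 per 100,000.
Difference = 23.3936 − 35.7954 = -12.4018.

-12.4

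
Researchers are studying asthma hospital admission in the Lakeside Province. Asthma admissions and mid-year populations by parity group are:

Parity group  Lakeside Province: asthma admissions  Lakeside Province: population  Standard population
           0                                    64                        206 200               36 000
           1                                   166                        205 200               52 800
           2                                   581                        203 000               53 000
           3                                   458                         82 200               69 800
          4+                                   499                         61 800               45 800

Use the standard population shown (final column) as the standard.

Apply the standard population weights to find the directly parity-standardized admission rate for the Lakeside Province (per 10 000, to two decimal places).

Parity-specific rates per 10 000 for the Lakeside Province: 3.10, 8.09, 28.62, 55.72, 80.74.
Standard total = 257 400; weights = 0.1399, 0.2051, 0.2059, 0.2712, 0.1779.
Standardized rate: 0.1399×3.10 + 0.2051×8.09 + 0.2059×28.62 + 0.2712×55.72 + 0.1779×80.74 = 37.4629 per 10 000.

37.46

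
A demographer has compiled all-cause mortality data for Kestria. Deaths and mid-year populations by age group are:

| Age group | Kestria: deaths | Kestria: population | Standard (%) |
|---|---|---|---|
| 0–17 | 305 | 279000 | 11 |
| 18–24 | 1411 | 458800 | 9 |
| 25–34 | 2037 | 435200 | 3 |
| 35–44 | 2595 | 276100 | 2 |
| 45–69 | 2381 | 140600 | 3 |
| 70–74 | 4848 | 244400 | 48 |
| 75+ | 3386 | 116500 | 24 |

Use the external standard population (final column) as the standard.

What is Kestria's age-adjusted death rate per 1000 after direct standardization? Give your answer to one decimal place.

Age-specific rates per 1000 for Kestria: 1.093, 3.075, 4.681, 9.399, 16.935, 19.836, 29.064.
Standard weights: 0.11, 0.09, 0.03, 0.02, 0.03, 0.48, 0.24.
Standardized rate: 0.1100×1.093 + 0.0900×3.075 + 0.0300×4.681 + 0.0200×9.399 + 0.0300×16.935 + 0.4800×19.836 + 0.2400×29.064 = 17.7304 per 1000.

17.7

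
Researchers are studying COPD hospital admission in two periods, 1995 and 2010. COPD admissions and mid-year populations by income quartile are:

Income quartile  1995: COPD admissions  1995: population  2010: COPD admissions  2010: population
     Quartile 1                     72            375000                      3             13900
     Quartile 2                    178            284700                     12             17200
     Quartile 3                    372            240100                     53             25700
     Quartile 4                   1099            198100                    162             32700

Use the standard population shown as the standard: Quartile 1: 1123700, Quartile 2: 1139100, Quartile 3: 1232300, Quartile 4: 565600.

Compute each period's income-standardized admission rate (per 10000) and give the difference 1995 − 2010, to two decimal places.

Income-specific rates per 10000 for 1995: 1.92, 6.25, 15.49, 55.48.
For 2010: 2.16, 6.98, 20.62, 49.54.
Standard total = 4060700; weights = 0.2767, 0.2805, 0.3035, 0.1393.
1995: 0.2767×1.92 + 0.2805×6.25 + 0.3035×15.49 + 0.1393×55.48 = 14.7142 per 10000.
2010: 0.2767×2.16 + 0.2805×6.98 + 0.3035×20.62 + 0.1393×49.54 = 15.7131 per 10000.
Difference = 14.7142 − 15.7131 = -0.9989.

-1.00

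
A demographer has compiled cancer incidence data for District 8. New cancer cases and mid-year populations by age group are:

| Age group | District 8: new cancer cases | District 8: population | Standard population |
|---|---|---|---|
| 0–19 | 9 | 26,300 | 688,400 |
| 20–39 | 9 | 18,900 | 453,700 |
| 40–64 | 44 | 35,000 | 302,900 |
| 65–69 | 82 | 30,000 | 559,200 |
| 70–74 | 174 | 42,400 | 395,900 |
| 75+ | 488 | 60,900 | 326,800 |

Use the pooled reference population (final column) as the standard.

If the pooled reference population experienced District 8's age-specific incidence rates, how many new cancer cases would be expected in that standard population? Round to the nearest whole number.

Age-specific rates per 100,000 for District 8: 34.22, 47.62, 125.71, 273.33, 410.38, 801.31.
Expected new cancer cases = Σ (standard pop × age-specific rate ÷ 100,000)
= 688,400×34.22/100,000 + 453,700×47.62/100,000 + 302,900×125.71/100,000 + 559,200×273.33/100,000 + 395,900×410.38/100,000 + 326,800×801.31/100,000
= 235.57 + 216.05 + 380.79 + 1528.48 + 1624.68 + 2618.69 = 6604.27.

6604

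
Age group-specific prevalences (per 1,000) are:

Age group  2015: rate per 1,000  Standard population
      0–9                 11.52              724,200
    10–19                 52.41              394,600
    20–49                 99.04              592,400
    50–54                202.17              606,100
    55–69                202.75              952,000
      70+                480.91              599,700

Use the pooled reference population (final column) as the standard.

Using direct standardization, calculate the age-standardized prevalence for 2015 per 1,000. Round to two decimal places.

178.77

Standard total = 3,869,000; weights = 0.1872, 0.1020, 0.1531, 0.1567, 0.2461, 0.1550.
Standardized rate: 0.1872×11.52 + 0.1020×52.41 + 0.1531×99.04 + 0.1567×202.17 + 0.2461×202.75 + 0.1550×480.91 = 178.7671 per 1,000.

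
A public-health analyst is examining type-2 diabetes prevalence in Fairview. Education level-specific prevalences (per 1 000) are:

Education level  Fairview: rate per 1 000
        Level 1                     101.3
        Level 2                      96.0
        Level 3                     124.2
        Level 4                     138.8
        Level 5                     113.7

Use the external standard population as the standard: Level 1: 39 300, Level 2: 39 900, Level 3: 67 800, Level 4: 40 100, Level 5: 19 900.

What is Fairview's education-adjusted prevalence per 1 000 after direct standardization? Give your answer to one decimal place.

Standard total = 207 000; weights = 0.1899, 0.1928, 0.3275, 0.1937, 0.0961.
Standardized rate: 0.1899×101.3 + 0.1928×96.0 + 0.3275×124.2 + 0.1937×138.8 + 0.0961×113.7 = 116.2356 per 1 000.

116.2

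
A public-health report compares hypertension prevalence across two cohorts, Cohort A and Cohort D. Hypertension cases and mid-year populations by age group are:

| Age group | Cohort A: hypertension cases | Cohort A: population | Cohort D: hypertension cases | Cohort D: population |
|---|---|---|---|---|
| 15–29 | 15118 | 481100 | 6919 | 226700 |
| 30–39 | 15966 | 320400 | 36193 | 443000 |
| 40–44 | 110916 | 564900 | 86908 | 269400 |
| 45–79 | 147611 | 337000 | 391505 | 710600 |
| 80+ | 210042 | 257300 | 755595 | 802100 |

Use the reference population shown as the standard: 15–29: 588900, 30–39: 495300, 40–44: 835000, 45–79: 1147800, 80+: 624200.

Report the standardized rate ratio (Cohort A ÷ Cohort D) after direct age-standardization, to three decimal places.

Age-specific rates per 1000 for Cohort A: 31.424, 49.831, 196.346, 438.015, 816.331.
For Cohort D: 30.521, 81.700, 322.598, 550.950, 942.021.
Standard total = 3691200; weights = 0.1595, 0.1342, 0.2262, 0.3110, 0.1691.
Cohort A: 0.1595×31.424 + 0.1342×49.831 + 0.2262×196.346 + 0.3110×438.015 + 0.1691×816.331 = 330.3650 per 1000.
Cohort D: 0.1595×30.521 + 0.1342×81.700 + 0.2262×322.598 + 0.3110×550.950 + 0.1691×942.021 = 419.4297 per 1000.
Ratio = 330.3650 ÷ 419.4297 = 0.78765.

0.788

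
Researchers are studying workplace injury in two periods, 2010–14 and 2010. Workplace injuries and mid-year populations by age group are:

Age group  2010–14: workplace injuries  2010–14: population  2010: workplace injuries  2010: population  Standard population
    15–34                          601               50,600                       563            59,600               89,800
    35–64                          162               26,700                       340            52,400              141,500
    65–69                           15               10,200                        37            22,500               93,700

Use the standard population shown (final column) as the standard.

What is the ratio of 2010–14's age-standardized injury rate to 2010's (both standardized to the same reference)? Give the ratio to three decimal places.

1.074

Age-specific rates per 10,000 for 2010–14: 118.77, 60.67, 14.71.
For 2010: 94.46, 64.89, 16.44.
Standard total = 325,000; weights = 0.2763, 0.4354, 0.2883.
2010–14: 0.2763×118.77 + 0.4354×60.67 + 0.2883×14.71 = 63.4748 per 10,000.
2010: 0.2763×94.46 + 0.4354×64.89 + 0.2883×16.44 = 59.0921 per 10,000.
Ratio = 63.4748 ÷ 59.0921 = 1.07417.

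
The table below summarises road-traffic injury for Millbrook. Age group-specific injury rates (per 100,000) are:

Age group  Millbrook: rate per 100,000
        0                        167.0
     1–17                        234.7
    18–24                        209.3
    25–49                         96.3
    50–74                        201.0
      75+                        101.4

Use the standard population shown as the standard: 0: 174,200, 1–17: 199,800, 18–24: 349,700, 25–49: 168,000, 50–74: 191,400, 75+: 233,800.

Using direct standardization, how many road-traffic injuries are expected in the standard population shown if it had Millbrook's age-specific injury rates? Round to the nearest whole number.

Expected road-traffic injuries = Σ (standard pop × age-specific rate ÷ 100,000)
= 174,200×167.0/100,000 + 199,800×234.7/100,000 + 349,700×209.3/100,000 + 168,000×96.3/100,000 + 191,400×201.0/100,000 + 233,800×101.4/100,000
= 290.91 + 468.93 + 731.92 + 161.78 + 384.71 + 237.07 = 2275.34.

2275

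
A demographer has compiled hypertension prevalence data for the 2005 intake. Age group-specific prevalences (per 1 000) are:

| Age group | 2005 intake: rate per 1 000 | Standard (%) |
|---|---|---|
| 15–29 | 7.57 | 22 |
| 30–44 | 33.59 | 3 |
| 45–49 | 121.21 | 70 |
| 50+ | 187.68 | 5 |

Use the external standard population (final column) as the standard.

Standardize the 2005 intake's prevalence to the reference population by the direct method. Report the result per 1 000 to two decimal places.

96.90

Standard weights: 0.22, 0.03, 0.70, 0.05.
Standardized rate: 0.2200×7.57 + 0.0300×33.59 + 0.7000×121.21 + 0.0500×187.68 = 96.9041 per 1 000.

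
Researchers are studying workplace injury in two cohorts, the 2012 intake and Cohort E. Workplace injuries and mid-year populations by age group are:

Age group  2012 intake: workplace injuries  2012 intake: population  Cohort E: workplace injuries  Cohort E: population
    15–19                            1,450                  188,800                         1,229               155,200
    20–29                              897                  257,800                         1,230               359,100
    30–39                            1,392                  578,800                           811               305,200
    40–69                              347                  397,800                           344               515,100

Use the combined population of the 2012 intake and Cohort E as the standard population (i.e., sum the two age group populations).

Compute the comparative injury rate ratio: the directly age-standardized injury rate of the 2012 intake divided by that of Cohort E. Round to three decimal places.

Age-specific rates per 10,000 for the 2012 intake: 76.80, 34.79, 24.05, 8.72.
For Cohort E: 79.19, 34.25, 26.57, 6.68.
Combined standard total = 2,757,800; weights = 0.1247, 0.2237, 0.3205, 0.3310.
The 2012 intake: 0.1247×76.80 + 0.2237×34.79 + 0.3205×24.05 + 0.3310×8.72 = 27.9597 per 10,000.
Cohort E: 0.1247×79.19 + 0.2237×34.25 + 0.3205×26.57 + 0.3310×6.68 = 28.2681 per 10,000.
Ratio = 27.9597 ÷ 28.2681 = 0.98909.

0.989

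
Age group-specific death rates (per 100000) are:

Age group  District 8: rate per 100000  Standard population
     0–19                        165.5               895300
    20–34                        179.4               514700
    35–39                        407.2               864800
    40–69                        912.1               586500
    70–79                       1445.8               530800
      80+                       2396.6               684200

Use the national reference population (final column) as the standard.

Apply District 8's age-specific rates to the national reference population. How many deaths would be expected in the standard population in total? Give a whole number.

35348

Expected deaths = Σ (standard pop × age-specific rate ÷ 100000)
= 895300×165.5/100000 + 514700×179.4/100000 + 864800×407.2/100000 + 586500×912.1/100000 + 530800×1445.8/100000 + 684200×2396.6/100000
= 1481.72 + 923.37 + 3521.47 + 5349.47 + 7674.31 + 16397.54 = 35347.87.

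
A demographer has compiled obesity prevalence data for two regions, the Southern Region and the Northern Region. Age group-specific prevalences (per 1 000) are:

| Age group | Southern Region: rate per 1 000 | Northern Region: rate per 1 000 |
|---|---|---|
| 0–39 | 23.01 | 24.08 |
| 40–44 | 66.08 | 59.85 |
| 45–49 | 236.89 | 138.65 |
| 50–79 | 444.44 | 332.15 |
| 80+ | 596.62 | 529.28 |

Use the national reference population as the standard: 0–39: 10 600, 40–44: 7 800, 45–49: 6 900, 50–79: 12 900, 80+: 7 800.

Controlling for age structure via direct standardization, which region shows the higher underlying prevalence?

Standard total = 46 000; weights = 0.2304, 0.1696, 0.1500, 0.2804, 0.1696.
The Southern Region: 0.2304×23.01 + 0.1696×66.08 + 0.1500×236.89 + 0.2804×444.44 + 0.1696×596.62 = 277.8431 per 1 000.
The Northern Region: 0.2304×24.08 + 0.1696×59.85 + 0.1500×138.65 + 0.2804×332.15 + 0.1696×529.28 = 219.3887 per 1 000.

Southern Region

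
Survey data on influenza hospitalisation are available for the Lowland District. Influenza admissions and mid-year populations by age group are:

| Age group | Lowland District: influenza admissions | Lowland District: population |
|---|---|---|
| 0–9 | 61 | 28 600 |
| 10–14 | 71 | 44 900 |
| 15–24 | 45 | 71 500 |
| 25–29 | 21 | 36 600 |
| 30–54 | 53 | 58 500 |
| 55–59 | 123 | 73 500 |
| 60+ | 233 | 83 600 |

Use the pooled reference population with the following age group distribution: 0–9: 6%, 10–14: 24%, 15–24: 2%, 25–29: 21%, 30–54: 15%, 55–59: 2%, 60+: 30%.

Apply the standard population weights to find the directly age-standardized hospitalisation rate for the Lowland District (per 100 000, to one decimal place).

164.6

Age-specific rates per 100 000 for the Lowland District: 213.29, 158.13, 62.94, 57.38, 90.60, 167.35, 278.71.
Standard weights: 0.06, 0.24, 0.02, 0.21, 0.15, 0.02, 0.30.
Standardized rate: 0.0600×213.29 + 0.2400×158.13 + 0.0200×62.94 + 0.2100×57.38 + 0.1500×90.60 + 0.0200×167.35 + 0.3000×278.71 = 164.6052 per 100 000.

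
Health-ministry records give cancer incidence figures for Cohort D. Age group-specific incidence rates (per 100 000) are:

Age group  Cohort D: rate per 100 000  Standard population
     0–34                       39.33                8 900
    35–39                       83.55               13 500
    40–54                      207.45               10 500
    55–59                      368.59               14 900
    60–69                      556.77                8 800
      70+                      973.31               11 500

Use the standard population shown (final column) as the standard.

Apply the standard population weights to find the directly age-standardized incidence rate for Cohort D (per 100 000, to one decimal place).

Standard total = 68 100; weights = 0.1307, 0.1982, 0.1542, 0.2188, 0.1292, 0.1689.
Standardized rate: 0.1307×39.33 + 0.1982×83.55 + 0.1542×207.45 + 0.2188×368.59 + 0.1292×556.77 + 0.1689×973.31 = 370.6435 per 100 000.

370.6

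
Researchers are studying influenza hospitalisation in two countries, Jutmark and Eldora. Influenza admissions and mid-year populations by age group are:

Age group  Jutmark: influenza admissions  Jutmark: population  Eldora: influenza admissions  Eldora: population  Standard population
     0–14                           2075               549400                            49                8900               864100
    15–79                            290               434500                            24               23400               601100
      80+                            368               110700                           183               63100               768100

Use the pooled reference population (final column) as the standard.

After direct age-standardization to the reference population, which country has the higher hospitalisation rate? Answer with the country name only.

Eldora

Age-specific rates per 100000 for Jutmark: 377.68, 66.74, 332.43.
For Eldora: 550.56, 102.56, 290.02.
Standard total = 2233300; weights = 0.3869, 0.2692, 0.3439.
Jutmark: 0.3869×377.68 + 0.2692×66.74 + 0.3439×332.43 = 278.4294 per 100000.
Eldora: 0.3869×550.56 + 0.2692×102.56 + 0.3439×290.02 = 340.3721 per 100000.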